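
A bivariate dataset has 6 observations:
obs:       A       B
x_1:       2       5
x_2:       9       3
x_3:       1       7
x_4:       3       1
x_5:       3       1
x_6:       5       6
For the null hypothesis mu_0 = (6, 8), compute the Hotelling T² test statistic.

Step 1 — sample mean vector:
  mean(A) = (2 + 9 + 1 + 3 + 3 + 5) / 6 = 23/6 = 3.8333
  mean(B) = (5 + 3 + 7 + 1 + 1 + 6) / 6 = 23/6 = 3.8333
  x̄ = (3.8333, 3.8333),  deviation x̄ - mu_0 = (3.8333, 3.8333) - (6, 8) = (-2.1667, -4.1667).

Step 2 — sample covariance matrix, S[i,j] = (1/(n-1)) · Σ_k (x_{k,i} - mean_i) · (x_{k,j} - mean_j), divisor n-1 = 5:
  S[A,A] = ((-1.8333)·(-1.8333) + (5.1667)·(5.1667) + (-2.8333)·(-2.8333) + (-0.8333)·(-0.8333) + (-0.8333)·(-0.8333) + (1.1667)·(1.1667)) / 5 = 40.8333/5 = 8.1667
  S[A,B] = ((-1.8333)·(1.1667) + (5.1667)·(-0.8333) + (-2.8333)·(3.1667) + (-0.8333)·(-2.8333) + (-0.8333)·(-2.8333) + (1.1667)·(2.1667)) / 5 = -8.1667/5 = -1.6333
  S[B,B] = ((1.1667)·(1.1667) + (-0.8333)·(-0.8333) + (3.1667)·(3.1667) + (-2.8333)·(-2.8333) + (-2.8333)·(-2.8333) + (2.1667)·(2.1667)) / 5 = 32.8333/5 = 6.5667
  S = [[8.1667, -1.6333],
 [-1.6333, 6.5667]].

Step 3 — invert S. det(S) = 8.1667·6.5667 - (-1.6333)² = 50.96.
  S^{-1} = (1/det) · [[d, -b], [-b, a]] = [[0.1289, 0.0321],
 [0.0321, 0.1603]].

Step 4 — quadratic form (x̄ - mu_0)^T · S^{-1} · (x̄ - mu_0):
  S^{-1} · (x̄ - mu_0) = (-0.4127, -0.7372),
  (x̄ - mu_0)^T · [...] = (-2.1667)·(-0.4127) + (-4.1667)·(-0.7372) = 3.9659.

Step 5 — scale by n: T² = 6 · 3.9659 = 23.7951.

T² ≈ 23.7951


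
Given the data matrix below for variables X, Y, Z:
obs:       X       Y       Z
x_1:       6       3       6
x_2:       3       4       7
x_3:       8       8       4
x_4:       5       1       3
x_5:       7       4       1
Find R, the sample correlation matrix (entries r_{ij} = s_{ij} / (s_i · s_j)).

Step 1 — column means:
  mean(X) = (6 + 3 + 8 + 5 + 7) / 5 = 29/5 = 5.8
  mean(Y) = (3 + 4 + 8 + 1 + 4) / 5 = 20/5 = 4
  mean(Z) = (6 + 7 + 4 + 3 + 1) / 5 = 21/5 = 4.2

Step 2 — sample variances and covariances s[i,j] = (1/(n-1)) · Σ_k (x_{k,i} - mean_i) · (x_{k,j} - mean_j), with n-1 = 4:
  s[X,X] = ((0.2)·(0.2) + (-2.8)·(-2.8) + (2.2)·(2.2) + (-0.8)·(-0.8) + (1.2)·(1.2)) / 4 = 14.8/4 = 3.7
  s[X,Y] = ((0.2)·(-1) + (-2.8)·(0) + (2.2)·(4) + (-0.8)·(-3) + (1.2)·(0)) / 4 = 11/4 = 2.75
  s[X,Z] = ((0.2)·(1.8) + (-2.8)·(2.8) + (2.2)·(-0.2) + (-0.8)·(-1.2) + (1.2)·(-3.2)) / 4 = -10.8/4 = -2.7
  s[Y,Y] = ((-1)·(-1) + (0)·(0) + (4)·(4) + (-3)·(-3) + (0)·(0)) / 4 = 26/4 = 6.5
  s[Y,Z] = ((-1)·(1.8) + (0)·(2.8) + (4)·(-0.2) + (-3)·(-1.2) + (0)·(-3.2)) / 4 = 1/4 = 0.25
  s[Z,Z] = ((1.8)·(1.8) + (2.8)·(2.8) + (-0.2)·(-0.2) + (-1.2)·(-1.2) + (-3.2)·(-3.2)) / 4 = 22.8/4 = 5.7
  Sample standard deviations s_i = √(s[i,i]):
  s(X) = √(3.7) = 1.9235
  s(Y) = √(6.5) = 2.5495
  s(Z) = √(5.7) = 2.3875

Step 3 — r_{ij} = s_{ij} / (s_i · s_j):
  r[X,X] = 1 (diagonal).
  r[X,Y] = 2.75 / (1.9235 · 2.5495) = 2.75 / 4.9041 = 0.5608
  r[X,Z] = -2.7 / (1.9235 · 2.3875) = -2.7 / 4.5924 = -0.5879
  r[Y,Y] = 1 (diagonal).
  r[Y,Z] = 0.25 / (2.5495 · 2.3875) = 0.25 / 6.0869 = 0.0411
  r[Z,Z] = 1 (diagonal).

R is symmetric with unit diagonal. Assembling:

R = [[1, 0.5608, -0.5879],
 [0.5608, 1, 0.0411],
 [-0.5879, 0.0411, 1]]


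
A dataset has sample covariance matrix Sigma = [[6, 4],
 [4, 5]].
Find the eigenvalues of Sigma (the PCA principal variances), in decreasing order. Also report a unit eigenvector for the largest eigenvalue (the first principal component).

Step 1 — characteristic polynomial of 2×2 Sigma:
  det(Sigma - λI) = λ² - trace · λ + det = 0.
  trace = 6 + 5 = 11, det = 6·5 - (4)² = 14.
Step 2 — discriminant:
  Δ = trace² - 4·det = 121 - 56 = 65.
Step 3 — eigenvalues:
  λ = (trace ± √Δ)/2 = (11 ± 8.0623)/2,
  λ_1 = 9.5311,  λ_2 = 1.4689.

Step 4 — unit eigenvector for λ_1: solve (Sigma - λ_1 I)v = 0. First row:
  (6 - 9.5311)·v_x + (4)·v_y = 0, i.e. (-3.5311)·v_x + (4)·v_y = 0,
  so v ∝ (b, λ_1 - a) = (4, 3.5311) = u.
  ||u|| = √((4)² + (3.5311)²) = √(28.4689) ≈ 5.3356,
  v_1 = u/||u|| ≈ (0.7497, 0.6618) (||v_1|| = 1).

λ_1 = 9.5311,  λ_2 = 1.4689;  v_1 ≈ (0.7497, 0.6618)


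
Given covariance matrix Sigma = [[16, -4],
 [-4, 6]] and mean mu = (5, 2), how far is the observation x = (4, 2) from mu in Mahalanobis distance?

Step 1 — centre the observation: (x - mu) = (-1, 0).

Step 2 — invert Sigma. det(Sigma) = 16·6 - (-4)² = 80.
  Sigma^{-1} = (1/det) · [[d, -b], [-b, a]] = [[0.075, 0.05],
 [0.05, 0.2]].

Step 3 — form the quadratic (x - mu)^T · Sigma^{-1} · (x - mu):
  Sigma^{-1} · (x - mu) = (-0.075, -0.05).
  (x - mu)^T · [Sigma^{-1} · (x - mu)] = (-1)·(-0.075) + (0)·(-0.05) = 0.075.

Step 4 — take square root: d = √(0.075) ≈ 0.2739.

d(x, mu) = √(0.075) ≈ 0.2739


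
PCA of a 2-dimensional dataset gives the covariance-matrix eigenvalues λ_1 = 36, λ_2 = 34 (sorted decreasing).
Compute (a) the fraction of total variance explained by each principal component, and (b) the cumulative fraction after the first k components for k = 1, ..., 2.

Step 1 — total variance = trace(Sigma) = Σ λ_i = 36 + 34 = 70.

Step 2 — fraction explained by component i = λ_i / Σ λ:
  PC1: 36/70 = 0.5143
  PC2: 34/70 = 0.4857

Step 3 — cumulative fraction after k components = (λ_1 + ... + λ_k) / Σ λ:
  k = 1: 36/70 = 0.5143
  k = 2: (36 + 34)/70 = 70/70 = 1

Summary (fraction, with percent):

explained: PC1 0.5143 (51.43%), PC2 0.4857 (48.57%);  cumulative: 0.5143, 1


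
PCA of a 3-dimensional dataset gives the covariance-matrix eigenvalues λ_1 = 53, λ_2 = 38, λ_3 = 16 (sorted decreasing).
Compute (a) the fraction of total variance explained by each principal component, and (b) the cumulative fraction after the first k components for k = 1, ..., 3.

Step 1 — total variance = trace(Sigma) = Σ λ_i = 53 + 38 + 16 = 107.

Step 2 — fraction explained by component i = λ_i / Σ λ:
  PC1: 53/107 = 0.4953
  PC2: 38/107 = 0.3551
  PC3: 16/107 = 0.1495

Step 3 — cumulative fraction after k components = (λ_1 + ... + λ_k) / Σ λ:
  k = 1: 53/107 = 0.4953
  k = 2: (53 + 38)/107 = 91/107 = 0.8505
  k = 3: (53 + 38 + 16)/107 = 107/107 = 1

Summary (fraction, with percent):

explained: PC1 0.4953 (49.53%), PC2 0.3551 (35.51%), PC3 0.1495 (14.95%);  cumulative: 0.4953, 0.8505, 1


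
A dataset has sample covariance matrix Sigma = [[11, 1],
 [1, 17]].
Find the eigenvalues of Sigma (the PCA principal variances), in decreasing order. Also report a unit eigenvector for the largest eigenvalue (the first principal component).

Step 1 — characteristic polynomial of 2×2 Sigma:
  det(Sigma - λI) = λ² - trace · λ + det = 0.
  trace = 11 + 17 = 28, det = 11·17 - (1)² = 186.
Step 2 — discriminant:
  Δ = trace² - 4·det = 784 - 744 = 40.
Step 3 — eigenvalues:
  λ = (trace ± √Δ)/2 = (28 ± 6.3246)/2,
  λ_1 = 17.1623,  λ_2 = 10.8377.

Step 4 — unit eigenvector for λ_1: solve (Sigma - λ_1 I)v = 0. First row:
  (11 - 17.1623)·v_x + (1)·v_y = 0, i.e. (-6.1623)·v_x + (1)·v_y = 0,
  so v ∝ (b, λ_1 - a) = (1, 6.1623) = u.
  ||u|| = √((1)² + (6.1623)²) = √(38.9737) ≈ 6.2429,
  v_1 = u/||u|| ≈ (0.1602, 0.9871) (||v_1|| = 1).

λ_1 = 17.1623,  λ_2 = 10.8377;  v_1 ≈ (0.1602, 0.9871)


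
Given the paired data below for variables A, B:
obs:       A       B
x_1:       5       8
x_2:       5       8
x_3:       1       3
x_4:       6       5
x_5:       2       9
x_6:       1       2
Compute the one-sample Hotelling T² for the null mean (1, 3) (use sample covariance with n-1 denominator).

Step 1 — sample mean vector:
  mean(A) = (5 + 5 + 1 + 6 + 2 + 1) / 6 = 20/6 = 3.3333
  mean(B) = (8 + 8 + 3 + 5 + 9 + 2) / 6 = 35/6 = 5.8333
  x̄ = (3.3333, 5.8333),  deviation x̄ - mu_0 = (3.3333, 5.8333) - (1, 3) = (2.3333, 2.8333).

Step 2 — sample covariance matrix, S[i,j] = (1/(n-1)) · Σ_k (x_{k,i} - mean_i) · (x_{k,j} - mean_j), divisor n-1 = 5:
  S[A,A] = ((1.6667)·(1.6667) + (1.6667)·(1.6667) + (-2.3333)·(-2.3333) + (2.6667)·(2.6667) + (-1.3333)·(-1.3333) + (-2.3333)·(-2.3333)) / 5 = 25.3333/5 = 5.0667
  S[A,B] = ((1.6667)·(2.1667) + (1.6667)·(2.1667) + (-2.3333)·(-2.8333) + (2.6667)·(-0.8333) + (-1.3333)·(3.1667) + (-2.3333)·(-3.8333)) / 5 = 16.3333/5 = 3.2667
  S[B,B] = ((2.1667)·(2.1667) + (2.1667)·(2.1667) + (-2.8333)·(-2.8333) + (-0.8333)·(-0.8333) + (3.1667)·(3.1667) + (-3.8333)·(-3.8333)) / 5 = 42.8333/5 = 8.5667
  S = [[5.0667, 3.2667],
 [3.2667, 8.5667]].

Step 3 — invert S. det(S) = 5.0667·8.5667 - (3.2667)² = 32.7333.
  S^{-1} = (1/det) · [[d, -b], [-b, a]] = [[0.2617, -0.0998],
 [-0.0998, 0.1548]].

Step 4 — quadratic form (x̄ - mu_0)^T · S^{-1} · (x̄ - mu_0):
  S^{-1} · (x̄ - mu_0) = (0.3279, 0.2057),
  (x̄ - mu_0)^T · [...] = (2.3333)·(0.3279) + (2.8333)·(0.2057) = 1.3479.

Step 5 — scale by n: T² = 6 · 1.3479 = 8.0876.

T² ≈ 8.0876


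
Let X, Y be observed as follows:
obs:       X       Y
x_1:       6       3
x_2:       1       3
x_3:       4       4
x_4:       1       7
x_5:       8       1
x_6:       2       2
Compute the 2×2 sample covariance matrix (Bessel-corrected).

Step 1 — column means:
  mean(X) = (6 + 1 + 4 + 1 + 8 + 2) / 6 = 22/6 = 3.6667
  mean(Y) = (3 + 3 + 4 + 7 + 1 + 2) / 6 = 20/6 = 3.3333

Step 2 — sample covariance S[i,j] = (1/(n-1)) · Σ_k (x_{k,i} - mean_i) · (x_{k,j} - mean_j), with n-1 = 5.
  S[X,X] = ((2.3333)·(2.3333) + (-2.6667)·(-2.6667) + (0.3333)·(0.3333) + (-2.6667)·(-2.6667) + (4.3333)·(4.3333) + (-1.6667)·(-1.6667)) / 5 = 41.3333/5 = 8.2667
  S[X,Y] = ((2.3333)·(-0.3333) + (-2.6667)·(-0.3333) + (0.3333)·(0.6667) + (-2.6667)·(3.6667) + (4.3333)·(-2.3333) + (-1.6667)·(-1.3333)) / 5 = -17.3333/5 = -3.4667
  S[Y,Y] = ((-0.3333)·(-0.3333) + (-0.3333)·(-0.3333) + (0.6667)·(0.6667) + (3.6667)·(3.6667) + (-2.3333)·(-2.3333) + (-1.3333)·(-1.3333)) / 5 = 21.3333/5 = 4.2667

S is symmetric (S[j,i] = S[i,j]). Assembling:

S = [[8.2667, -3.4667],
 [-3.4667, 4.2667]]


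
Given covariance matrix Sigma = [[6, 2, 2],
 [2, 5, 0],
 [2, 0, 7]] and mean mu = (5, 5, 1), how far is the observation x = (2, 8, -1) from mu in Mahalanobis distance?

Step 1 — centre the observation: (x - mu) = (-3, 3, -2).

Step 2 — invert Sigma (cofactor / det for 3×3, or solve directly):
  Sigma^{-1} = [[0.216, -0.0864, -0.0617],
 [-0.0864, 0.2346, 0.0247],
 [-0.0617, 0.0247, 0.1605]].

Step 3 — form the quadratic (x - mu)^T · Sigma^{-1} · (x - mu):
  Sigma^{-1} · (x - mu) = (-0.784, 0.9136, -0.0617).
  (x - mu)^T · [Sigma^{-1} · (x - mu)] = (-3)·(-0.784) + (3)·(0.9136) + (-2)·(-0.0617) = 5.216.

Step 4 — take square root: d = √(5.216) ≈ 2.2839.

d(x, mu) = √(5.216) ≈ 2.2839


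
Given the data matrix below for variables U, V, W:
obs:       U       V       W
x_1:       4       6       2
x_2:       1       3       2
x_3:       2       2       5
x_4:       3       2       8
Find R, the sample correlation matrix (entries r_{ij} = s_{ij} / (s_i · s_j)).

Step 1 — column means:
  mean(U) = (4 + 1 + 2 + 3) / 4 = 10/4 = 2.5
  mean(V) = (6 + 3 + 2 + 2) / 4 = 13/4 = 3.25
  mean(W) = (2 + 2 + 5 + 8) / 4 = 17/4 = 4.25

Step 2 — sample variances and covariances s[i,j] = (1/(n-1)) · Σ_k (x_{k,i} - mean_i) · (x_{k,j} - mean_j), with n-1 = 3:
  s[U,U] = ((1.5)·(1.5) + (-1.5)·(-1.5) + (-0.5)·(-0.5) + (0.5)·(0.5)) / 3 = 5/3 = 1.6667
  s[U,V] = ((1.5)·(2.75) + (-1.5)·(-0.25) + (-0.5)·(-1.25) + (0.5)·(-1.25)) / 3 = 4.5/3 = 1.5
  s[U,W] = ((1.5)·(-2.25) + (-1.5)·(-2.25) + (-0.5)·(0.75) + (0.5)·(3.75)) / 3 = 1.5/3 = 0.5
  s[V,V] = ((2.75)·(2.75) + (-0.25)·(-0.25) + (-1.25)·(-1.25) + (-1.25)·(-1.25)) / 3 = 10.75/3 = 3.5833
  s[V,W] = ((2.75)·(-2.25) + (-0.25)·(-2.25) + (-1.25)·(0.75) + (-1.25)·(3.75)) / 3 = -11.25/3 = -3.75
  s[W,W] = ((-2.25)·(-2.25) + (-2.25)·(-2.25) + (0.75)·(0.75) + (3.75)·(3.75)) / 3 = 24.75/3 = 8.25
  Sample standard deviations s_i = √(s[i,i]):
  s(U) = √(1.6667) = 1.291
  s(V) = √(3.5833) = 1.893
  s(W) = √(8.25) = 2.8723

Step 3 — r_{ij} = s_{ij} / (s_i · s_j):
  r[U,U] = 1 (diagonal).
  r[U,V] = 1.5 / (1.291 · 1.893) = 1.5 / 2.4438 = 0.6138
  r[U,W] = 0.5 / (1.291 · 2.8723) = 0.5 / 3.7081 = 0.1348
  r[V,V] = 1 (diagonal).
  r[V,W] = -3.75 / (1.893 · 2.8723) = -3.75 / 5.4371 = -0.6897
  r[W,W] = 1 (diagonal).

R is symmetric with unit diagonal. Assembling:

R = [[1, 0.6138, 0.1348],
 [0.6138, 1, -0.6897],
 [0.1348, -0.6897, 1]]


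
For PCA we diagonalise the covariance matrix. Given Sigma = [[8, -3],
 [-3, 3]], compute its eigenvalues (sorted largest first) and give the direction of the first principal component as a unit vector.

Step 1 — characteristic polynomial of 2×2 Sigma:
  det(Sigma - λI) = λ² - trace · λ + det = 0.
  trace = 8 + 3 = 11, det = 8·3 - (-3)² = 15.
Step 2 — discriminant:
  Δ = trace² - 4·det = 121 - 60 = 61.
Step 3 — eigenvalues:
  λ = (trace ± √Δ)/2 = (11 ± 7.8102)/2,
  λ_1 = 9.4051,  λ_2 = 1.5949.

Step 4 — unit eigenvector for λ_1: solve (Sigma - λ_1 I)v = 0. First row:
  (8 - 9.4051)·v_x + (-3)·v_y = 0, i.e. (-1.4051)·v_x + (-3)·v_y = 0,
  so v ∝ (b, λ_1 - a) = (-3, 1.4051); multiply by -1 so the first entry is positive: u = (3, -1.4051).
  ||u|| = √((3)² + (-1.4051)²) = √(10.9744) ≈ 3.3128,
  v_1 = u/||u|| ≈ (0.9056, -0.4242) (||v_1|| = 1).

λ_1 = 9.4051,  λ_2 = 1.5949;  v_1 ≈ (0.9056, -0.4242)


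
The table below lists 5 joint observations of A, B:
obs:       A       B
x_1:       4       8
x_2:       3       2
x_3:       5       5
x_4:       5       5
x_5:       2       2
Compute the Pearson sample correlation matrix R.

Step 1 — column means:
  mean(A) = (4 + 3 + 5 + 5 + 2) / 5 = 19/5 = 3.8
  mean(B) = (8 + 2 + 5 + 5 + 2) / 5 = 22/5 = 4.4

Step 2 — sample variances and covariances s[i,j] = (1/(n-1)) · Σ_k (x_{k,i} - mean_i) · (x_{k,j} - mean_j), with n-1 = 4:
  s[A,A] = ((0.2)·(0.2) + (-0.8)·(-0.8) + (1.2)·(1.2) + (1.2)·(1.2) + (-1.8)·(-1.8)) / 4 = 6.8/4 = 1.7
  s[A,B] = ((0.2)·(3.6) + (-0.8)·(-2.4) + (1.2)·(0.6) + (1.2)·(0.6) + (-1.8)·(-2.4)) / 4 = 8.4/4 = 2.1
  s[B,B] = ((3.6)·(3.6) + (-2.4)·(-2.4) + (0.6)·(0.6) + (0.6)·(0.6) + (-2.4)·(-2.4)) / 4 = 25.2/4 = 6.3
  Sample standard deviations s_i = √(s[i,i]):
  s(A) = √(1.7) = 1.3038
  s(B) = √(6.3) = 2.51

Step 3 — r_{ij} = s_{ij} / (s_i · s_j):
  r[A,A] = 1 (diagonal).
  r[A,B] = 2.1 / (1.3038 · 2.51) = 2.1 / 3.2726 = 0.6417
  r[B,B] = 1 (diagonal).

R is symmetric with unit diagonal. Assembling:

R = [[1, 0.6417],
 [0.6417, 1]]


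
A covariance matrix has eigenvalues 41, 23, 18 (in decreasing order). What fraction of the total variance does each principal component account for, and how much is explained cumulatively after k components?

Step 1 — total variance = trace(Sigma) = Σ λ_i = 41 + 23 + 18 = 82.

Step 2 — fraction explained by component i = λ_i / Σ λ:
  PC1: 41/82 = 0.5
  PC2: 23/82 = 0.2805
  PC3: 18/82 = 0.2195

Step 3 — cumulative fraction after k components = (λ_1 + ... + λ_k) / Σ λ:
  k = 1: 41/82 = 0.5
  k = 2: (41 + 23)/82 = 64/82 = 0.7805
  k = 3: (41 + 23 + 18)/82 = 82/82 = 1

Summary (fraction, with percent):

explained: PC1 0.5 (50%), PC2 0.2805 (28.05%), PC3 0.2195 (21.95%);  cumulative: 0.5, 0.7805, 1


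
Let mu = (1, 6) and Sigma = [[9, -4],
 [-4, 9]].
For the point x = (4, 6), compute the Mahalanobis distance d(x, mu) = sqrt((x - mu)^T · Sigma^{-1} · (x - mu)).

Step 1 — centre the observation: (x - mu) = (3, 0).

Step 2 — invert Sigma. det(Sigma) = 9·9 - (-4)² = 65.
  Sigma^{-1} = (1/det) · [[d, -b], [-b, a]] = [[0.1385, 0.0615],
 [0.0615, 0.1385]].

Step 3 — form the quadratic (x - mu)^T · Sigma^{-1} · (x - mu):
  Sigma^{-1} · (x - mu) = (0.4154, 0.1846).
  (x - mu)^T · [Sigma^{-1} · (x - mu)] = (3)·(0.4154) + (0)·(0.1846) = 1.2462.

Step 4 — take square root: d = √(1.2462) ≈ 1.1163.

d(x, mu) = √(1.2462) ≈ 1.1163


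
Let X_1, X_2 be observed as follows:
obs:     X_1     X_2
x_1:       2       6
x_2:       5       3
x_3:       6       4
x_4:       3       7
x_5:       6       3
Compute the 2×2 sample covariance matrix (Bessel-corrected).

Step 1 — column means:
  mean(X_1) = (2 + 5 + 6 + 3 + 6) / 5 = 22/5 = 4.4
  mean(X_2) = (6 + 3 + 4 + 7 + 3) / 5 = 23/5 = 4.6

Step 2 — sample covariance S[i,j] = (1/(n-1)) · Σ_k (x_{k,i} - mean_i) · (x_{k,j} - mean_j), with n-1 = 4.
  S[X_1,X_1] = ((-2.4)·(-2.4) + (0.6)·(0.6) + (1.6)·(1.6) + (-1.4)·(-1.4) + (1.6)·(1.6)) / 4 = 13.2/4 = 3.3
  S[X_1,X_2] = ((-2.4)·(1.4) + (0.6)·(-1.6) + (1.6)·(-0.6) + (-1.4)·(2.4) + (1.6)·(-1.6)) / 4 = -11.2/4 = -2.8
  S[X_2,X_2] = ((1.4)·(1.4) + (-1.6)·(-1.6) + (-0.6)·(-0.6) + (2.4)·(2.4) + (-1.6)·(-1.6)) / 4 = 13.2/4 = 3.3

S is symmetric (S[j,i] = S[i,j]). Assembling:

S = [[3.3, -2.8],
 [-2.8, 3.3]]


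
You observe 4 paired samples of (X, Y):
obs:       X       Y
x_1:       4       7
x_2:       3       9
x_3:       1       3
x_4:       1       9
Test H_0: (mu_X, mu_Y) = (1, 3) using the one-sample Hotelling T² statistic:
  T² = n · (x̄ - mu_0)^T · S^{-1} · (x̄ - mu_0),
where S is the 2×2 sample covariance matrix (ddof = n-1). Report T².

Step 1 — sample mean vector:
  mean(X) = (4 + 3 + 1 + 1) / 4 = 9/4 = 2.25
  mean(Y) = (7 + 9 + 3 + 9) / 4 = 28/4 = 7
  x̄ = (2.25, 7),  deviation x̄ - mu_0 = (2.25, 7) - (1, 3) = (1.25, 4).

Step 2 — sample covariance matrix, S[i,j] = (1/(n-1)) · Σ_k (x_{k,i} - mean_i) · (x_{k,j} - mean_j), divisor n-1 = 3:
  S[X,X] = ((1.75)·(1.75) + (0.75)·(0.75) + (-1.25)·(-1.25) + (-1.25)·(-1.25)) / 3 = 6.75/3 = 2.25
  S[X,Y] = ((1.75)·(0) + (0.75)·(2) + (-1.25)·(-4) + (-1.25)·(2)) / 3 = 4/3 = 1.3333
  S[Y,Y] = ((0)·(0) + (2)·(2) + (-4)·(-4) + (2)·(2)) / 3 = 24/3 = 8
  S = [[2.25, 1.3333],
 [1.3333, 8]].

Step 3 — invert S. det(S) = 2.25·8 - (1.3333)² = 16.2222.
  S^{-1} = (1/det) · [[d, -b], [-b, a]] = [[0.4932, -0.0822],
 [-0.0822, 0.1387]].

Step 4 — quadratic form (x̄ - mu_0)^T · S^{-1} · (x̄ - mu_0):
  S^{-1} · (x̄ - mu_0) = (0.2877, 0.4521),
  (x̄ - mu_0)^T · [...] = (1.25)·(0.2877) + (4)·(0.4521) = 2.1678.

Step 5 — scale by n: T² = 4 · 2.1678 = 8.6712.

T² ≈ 8.6712


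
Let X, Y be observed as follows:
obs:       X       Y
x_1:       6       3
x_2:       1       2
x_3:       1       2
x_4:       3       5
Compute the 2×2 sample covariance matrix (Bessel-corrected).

Step 1 — column means:
  mean(X) = (6 + 1 + 1 + 3) / 4 = 11/4 = 2.75
  mean(Y) = (3 + 2 + 2 + 5) / 4 = 12/4 = 3

Step 2 — sample covariance S[i,j] = (1/(n-1)) · Σ_k (x_{k,i} - mean_i) · (x_{k,j} - mean_j), with n-1 = 3.
  S[X,X] = ((3.25)·(3.25) + (-1.75)·(-1.75) + (-1.75)·(-1.75) + (0.25)·(0.25)) / 3 = 16.75/3 = 5.5833
  S[X,Y] = ((3.25)·(0) + (-1.75)·(-1) + (-1.75)·(-1) + (0.25)·(2)) / 3 = 4/3 = 1.3333
  S[Y,Y] = ((0)·(0) + (-1)·(-1) + (-1)·(-1) + (2)·(2)) / 3 = 6/3 = 2

S is symmetric (S[j,i] = S[i,j]). Assembling:

S = [[5.5833, 1.3333],
 [1.3333, 2]]


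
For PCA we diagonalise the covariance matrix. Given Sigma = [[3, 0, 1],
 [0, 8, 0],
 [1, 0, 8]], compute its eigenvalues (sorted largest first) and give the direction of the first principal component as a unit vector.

Step 1 — characteristic polynomial p(λ) = det(λI - Sigma) = λ³ - tr·λ² + c_1·λ - det, where tr = trace, c_1 = sum of the principal 2×2 minors, det = det(Sigma):
  tr = 3 + 8 + 8 = 19,
  c_1 = (3·8 - (0)²) + (3·8 - (1)²) + (8·8 - (0)²) = 24 + 23 + 64 = 111,
  det = 3·(8·8 - (0)²) - (0)·((0)·8 - (0)·(1)) + (1)·((0)·(0) - 8·(1)) = 3·(64) - (0)·(0) + (1)·(-8) = 184.
  So p(λ) = λ³ - 19λ² + 111λ - 184.
Step 2 — look for an integer root (rational root theorem: any rational root is an integer divisor of 184). Testing λ = 8:
  p(8) = 512 - 1216 + 888 - 184 = 0  ✓
  Dividing out (λ - 8): p(λ) = (λ - 8)(λ² - 11λ + 23).
Step 3 — remaining eigenvalues from the quadratic λ² - 11λ + 23 = 0:
  Δ = 11² - 4·23 = 121 - 92 = 29,  λ = (11 ± √29)/2 = (11 ± 5.3852)/2 ≈ 8.1926 or 2.8074.
  Sorted: λ_1 = 8.1926,  λ_2 = 8,  λ_3 = 2.8074  (check: sum = 19 = tr ✓).

Step 4 — unit eigenvector for λ_1 ≈ 8.1926: v spans the null space of (Sigma - λ_1 I), whose rows are
  r_1 = (-5.1926, 0, 1),  r_2 = (0, -0.1926, 0),  r_3 = (1, 0, -0.1926).
  v is orthogonal to every row, so take v ∝ r_1 × r_2 = ((0)·(0) - (1)·(-0.1926), (1)·(0) - (-5.1926)·(0), (-5.1926)·(-0.1926) - (0)·(0)) ≈ (0.1926, 0, 1).
  Let u = (0.1926, 0, 1).
  ||u|| = √((0.1926)² + (0)² + (1)²) = √(1.0371) ≈ 1.0184,  v_1 = u/||u|| ≈ (0.1891, 0, 0.982) (||v_1|| = 1).

λ_1 = 8.1926,  λ_2 = 8,  λ_3 = 2.8074;  v_1 ≈ (0.1891, 0, 0.982)


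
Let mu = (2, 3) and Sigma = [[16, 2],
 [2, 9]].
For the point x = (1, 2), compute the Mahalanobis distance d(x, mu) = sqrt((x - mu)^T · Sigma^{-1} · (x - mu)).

Step 1 — centre the observation: (x - mu) = (-1, -1).

Step 2 — invert Sigma. det(Sigma) = 16·9 - (2)² = 140.
  Sigma^{-1} = (1/det) · [[d, -b], [-b, a]] = [[0.0643, -0.0143],
 [-0.0143, 0.1143]].

Step 3 — form the quadratic (x - mu)^T · Sigma^{-1} · (x - mu):
  Sigma^{-1} · (x - mu) = (-0.05, -0.1).
  (x - mu)^T · [Sigma^{-1} · (x - mu)] = (-1)·(-0.05) + (-1)·(-0.1) = 0.15.

Step 4 — take square root: d = √(0.15) ≈ 0.3873.

d(x, mu) = √(0.15) ≈ 0.3873


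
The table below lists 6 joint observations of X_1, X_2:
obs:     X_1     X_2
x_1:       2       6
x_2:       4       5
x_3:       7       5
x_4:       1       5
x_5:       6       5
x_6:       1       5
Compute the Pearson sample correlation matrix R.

Step 1 — column means:
  mean(X_1) = (2 + 4 + 7 + 1 + 6 + 1) / 6 = 21/6 = 3.5
  mean(X_2) = (6 + 5 + 5 + 5 + 5 + 5) / 6 = 31/6 = 5.1667

Step 2 — sample variances and covariances s[i,j] = (1/(n-1)) · Σ_k (x_{k,i} - mean_i) · (x_{k,j} - mean_j), with n-1 = 5:
  s[X_1,X_1] = ((-1.5)·(-1.5) + (0.5)·(0.5) + (3.5)·(3.5) + (-2.5)·(-2.5) + (2.5)·(2.5) + (-2.5)·(-2.5)) / 5 = 33.5/5 = 6.7
  s[X_1,X_2] = ((-1.5)·(0.8333) + (0.5)·(-0.1667) + (3.5)·(-0.1667) + (-2.5)·(-0.1667) + (2.5)·(-0.1667) + (-2.5)·(-0.1667)) / 5 = -1.5/5 = -0.3
  s[X_2,X_2] = ((0.8333)·(0.8333) + (-0.1667)·(-0.1667) + (-0.1667)·(-0.1667) + (-0.1667)·(-0.1667) + (-0.1667)·(-0.1667) + (-0.1667)·(-0.1667)) / 5 = 0.8333/5 = 0.1667
  Sample standard deviations s_i = √(s[i,i]):
  s(X_1) = √(6.7) = 2.5884
  s(X_2) = √(0.1667) = 0.4082

Step 3 — r_{ij} = s_{ij} / (s_i · s_j):
  r[X_1,X_1] = 1 (diagonal).
  r[X_1,X_2] = -0.3 / (2.5884 · 0.4082) = -0.3 / 1.0567 = -0.2839
  r[X_2,X_2] = 1 (diagonal).

R is symmetric with unit diagonal. Assembling:

R = [[1, -0.2839],
 [-0.2839, 1]]


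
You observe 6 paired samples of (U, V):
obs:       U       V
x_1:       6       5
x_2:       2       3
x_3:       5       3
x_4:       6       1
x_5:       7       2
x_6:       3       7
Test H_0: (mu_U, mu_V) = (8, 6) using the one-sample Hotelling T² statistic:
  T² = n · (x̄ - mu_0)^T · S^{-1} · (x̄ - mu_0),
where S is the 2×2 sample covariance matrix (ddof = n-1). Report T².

Step 1 — sample mean vector:
  mean(U) = (6 + 2 + 5 + 6 + 7 + 3) / 6 = 29/6 = 4.8333
  mean(V) = (5 + 3 + 3 + 1 + 2 + 7) / 6 = 21/6 = 3.5
  x̄ = (4.8333, 3.5),  deviation x̄ - mu_0 = (4.8333, 3.5) - (8, 6) = (-3.1667, -2.5).

Step 2 — sample covariance matrix, S[i,j] = (1/(n-1)) · Σ_k (x_{k,i} - mean_i) · (x_{k,j} - mean_j), divisor n-1 = 5:
  S[U,U] = ((1.1667)·(1.1667) + (-2.8333)·(-2.8333) + (0.1667)·(0.1667) + (1.1667)·(1.1667) + (2.1667)·(2.1667) + (-1.8333)·(-1.8333)) / 5 = 18.8333/5 = 3.7667
  S[U,V] = ((1.1667)·(1.5) + (-2.8333)·(-0.5) + (0.1667)·(-0.5) + (1.1667)·(-2.5) + (2.1667)·(-1.5) + (-1.8333)·(3.5)) / 5 = -9.5/5 = -1.9
  S[V,V] = ((1.5)·(1.5) + (-0.5)·(-0.5) + (-0.5)·(-0.5) + (-2.5)·(-2.5) + (-1.5)·(-1.5) + (3.5)·(3.5)) / 5 = 23.5/5 = 4.7
  S = [[3.7667, -1.9],
 [-1.9, 4.7]].

Step 3 — invert S. det(S) = 3.7667·4.7 - (-1.9)² = 14.0933.
  S^{-1} = (1/det) · [[d, -b], [-b, a]] = [[0.3335, 0.1348],
 [0.1348, 0.2673]].

Step 4 — quadratic form (x̄ - mu_0)^T · S^{-1} · (x̄ - mu_0):
  S^{-1} · (x̄ - mu_0) = (-1.3931, -1.0951),
  (x̄ - mu_0)^T · [...] = (-3.1667)·(-1.3931) + (-2.5)·(-1.0951) = 7.1492.

Step 5 — scale by n: T² = 6 · 7.1492 = 42.895.

T² ≈ 42.895


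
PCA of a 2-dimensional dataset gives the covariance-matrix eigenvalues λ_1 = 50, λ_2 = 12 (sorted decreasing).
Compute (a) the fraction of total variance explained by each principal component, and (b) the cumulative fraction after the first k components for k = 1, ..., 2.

Step 1 — total variance = trace(Sigma) = Σ λ_i = 50 + 12 = 62.

Step 2 — fraction explained by component i = λ_i / Σ λ:
  PC1: 50/62 = 0.8065
  PC2: 12/62 = 0.1935

Step 3 — cumulative fraction after k components = (λ_1 + ... + λ_k) / Σ λ:
  k = 1: 50/62 = 0.8065
  k = 2: (50 + 12)/62 = 62/62 = 1

Summary (fraction, with percent):

explained: PC1 0.8065 (80.65%), PC2 0.1935 (19.35%);  cumulative: 0.8065, 1


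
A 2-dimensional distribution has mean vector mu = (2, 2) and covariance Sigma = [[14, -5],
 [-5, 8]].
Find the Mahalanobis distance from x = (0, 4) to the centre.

Step 1 — centre the observation: (x - mu) = (-2, 2).

Step 2 — invert Sigma. det(Sigma) = 14·8 - (-5)² = 87.
  Sigma^{-1} = (1/det) · [[d, -b], [-b, a]] = [[0.092, 0.0575],
 [0.0575, 0.1609]].

Step 3 — form the quadratic (x - mu)^T · Sigma^{-1} · (x - mu):
  Sigma^{-1} · (x - mu) = (-0.069, 0.2069).
  (x - mu)^T · [Sigma^{-1} · (x - mu)] = (-2)·(-0.069) + (2)·(0.2069) = 0.5517.

Step 4 — take square root: d = √(0.5517) ≈ 0.7428.

d(x, mu) = √(0.5517) ≈ 0.7428


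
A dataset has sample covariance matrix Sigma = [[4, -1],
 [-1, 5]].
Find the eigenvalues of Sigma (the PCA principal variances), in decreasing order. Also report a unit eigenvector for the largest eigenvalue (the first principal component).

Step 1 — characteristic polynomial of 2×2 Sigma:
  det(Sigma - λI) = λ² - trace · λ + det = 0.
  trace = 4 + 5 = 9, det = 4·5 - (-1)² = 19.
Step 2 — discriminant:
  Δ = trace² - 4·det = 81 - 76 = 5.
Step 3 — eigenvalues:
  λ = (trace ± √Δ)/2 = (9 ± 2.2361)/2,
  λ_1 = 5.618,  λ_2 = 3.382.

Step 4 — unit eigenvector for λ_1: solve (Sigma - λ_1 I)v = 0. First row:
  (4 - 5.618)·v_x + (-1)·v_y = 0, i.e. (-1.618)·v_x + (-1)·v_y = 0,
  so v ∝ (b, λ_1 - a) = (-1, 1.618); multiply by -1 so the first entry is positive: u = (1, -1.618).
  ||u|| = √((1)² + (-1.618)²) = √(3.618) ≈ 1.9021,
  v_1 = u/||u|| ≈ (0.5257, -0.8507) (||v_1|| = 1).

λ_1 = 5.618,  λ_2 = 3.382;  v_1 ≈ (0.5257, -0.8507)


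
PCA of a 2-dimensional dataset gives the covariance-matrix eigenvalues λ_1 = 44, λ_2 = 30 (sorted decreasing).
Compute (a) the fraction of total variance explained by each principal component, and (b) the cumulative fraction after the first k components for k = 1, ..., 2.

Step 1 — total variance = trace(Sigma) = Σ λ_i = 44 + 30 = 74.

Step 2 — fraction explained by component i = λ_i / Σ λ:
  PC1: 44/74 = 0.5946
  PC2: 30/74 = 0.4054

Step 3 — cumulative fraction after k components = (λ_1 + ... + λ_k) / Σ λ:
  k = 1: 44/74 = 0.5946
  k = 2: (44 + 30)/74 = 74/74 = 1

Summary (fraction, with percent):

explained: PC1 0.5946 (59.46%), PC2 0.4054 (40.54%);  cumulative: 0.5946, 1


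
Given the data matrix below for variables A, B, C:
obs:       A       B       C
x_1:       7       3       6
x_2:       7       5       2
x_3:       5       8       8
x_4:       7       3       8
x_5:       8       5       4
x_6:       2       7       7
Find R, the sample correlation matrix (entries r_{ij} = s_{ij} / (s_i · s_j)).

Step 1 — column means:
  mean(A) = (7 + 7 + 5 + 7 + 8 + 2) / 6 = 36/6 = 6
  mean(B) = (3 + 5 + 8 + 3 + 5 + 7) / 6 = 31/6 = 5.1667
  mean(C) = (6 + 2 + 8 + 8 + 4 + 7) / 6 = 35/6 = 5.8333

Step 2 — sample variances and covariances s[i,j] = (1/(n-1)) · Σ_k (x_{k,i} - mean_i) · (x_{k,j} - mean_j), with n-1 = 5:
  s[A,A] = ((1)·(1) + (1)·(1) + (-1)·(-1) + (1)·(1) + (2)·(2) + (-4)·(-4)) / 5 = 24/5 = 4.8
  s[A,B] = ((1)·(-2.1667) + (1)·(-0.1667) + (-1)·(2.8333) + (1)·(-2.1667) + (2)·(-0.1667) + (-4)·(1.8333)) / 5 = -15/5 = -3
  s[A,C] = ((1)·(0.1667) + (1)·(-3.8333) + (-1)·(2.1667) + (1)·(2.1667) + (2)·(-1.8333) + (-4)·(1.1667)) / 5 = -12/5 = -2.4
  s[B,B] = ((-2.1667)·(-2.1667) + (-0.1667)·(-0.1667) + (2.8333)·(2.8333) + (-2.1667)·(-2.1667) + (-0.1667)·(-0.1667) + (1.8333)·(1.8333)) / 5 = 20.8333/5 = 4.1667
  s[B,C] = ((-2.1667)·(0.1667) + (-0.1667)·(-3.8333) + (2.8333)·(2.1667) + (-2.1667)·(2.1667) + (-0.1667)·(-1.8333) + (1.8333)·(1.1667)) / 5 = 4.1667/5 = 0.8333
  s[C,C] = ((0.1667)·(0.1667) + (-3.8333)·(-3.8333) + (2.1667)·(2.1667) + (2.1667)·(2.1667) + (-1.8333)·(-1.8333) + (1.1667)·(1.1667)) / 5 = 28.8333/5 = 5.7667
  Sample standard deviations s_i = √(s[i,i]):
  s(A) = √(4.8) = 2.1909
  s(B) = √(4.1667) = 2.0412
  s(C) = √(5.7667) = 2.4014

Step 3 — r_{ij} = s_{ij} / (s_i · s_j):
  r[A,A] = 1 (diagonal).
  r[A,B] = -3 / (2.1909 · 2.0412) = -3 / 4.4721 = -0.6708
  r[A,C] = -2.4 / (2.1909 · 2.4014) = -2.4 / 5.2612 = -0.4562
  r[B,B] = 1 (diagonal).
  r[B,C] = 0.8333 / (2.0412 · 2.4014) = 0.8333 / 4.9018 = 0.17
  r[C,C] = 1 (diagonal).

R is symmetric with unit diagonal. Assembling:

R = [[1, -0.6708, -0.4562],
 [-0.6708, 1, 0.17],
 [-0.4562, 0.17, 1]]


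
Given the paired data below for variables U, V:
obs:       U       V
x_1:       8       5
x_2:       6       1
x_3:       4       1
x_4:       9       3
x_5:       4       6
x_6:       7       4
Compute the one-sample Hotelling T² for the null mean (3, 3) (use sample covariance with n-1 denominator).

Step 1 — sample mean vector:
  mean(U) = (8 + 6 + 4 + 9 + 4 + 7) / 6 = 38/6 = 6.3333
  mean(V) = (5 + 1 + 1 + 3 + 6 + 4) / 6 = 20/6 = 3.3333
  x̄ = (6.3333, 3.3333),  deviation x̄ - mu_0 = (6.3333, 3.3333) - (3, 3) = (3.3333, 0.3333).

Step 2 — sample covariance matrix, S[i,j] = (1/(n-1)) · Σ_k (x_{k,i} - mean_i) · (x_{k,j} - mean_j), divisor n-1 = 5:
  S[U,U] = ((1.6667)·(1.6667) + (-0.3333)·(-0.3333) + (-2.3333)·(-2.3333) + (2.6667)·(2.6667) + (-2.3333)·(-2.3333) + (0.6667)·(0.6667)) / 5 = 21.3333/5 = 4.2667
  S[U,V] = ((1.6667)·(1.6667) + (-0.3333)·(-2.3333) + (-2.3333)·(-2.3333) + (2.6667)·(-0.3333) + (-2.3333)·(2.6667) + (0.6667)·(0.6667)) / 5 = 2.3333/5 = 0.4667
  S[V,V] = ((1.6667)·(1.6667) + (-2.3333)·(-2.3333) + (-2.3333)·(-2.3333) + (-0.3333)·(-0.3333) + (2.6667)·(2.6667) + (0.6667)·(0.6667)) / 5 = 21.3333/5 = 4.2667
  S = [[4.2667, 0.4667],
 [0.4667, 4.2667]].

Step 3 — invert S. det(S) = 4.2667·4.2667 - (0.4667)² = 17.9867.
  S^{-1} = (1/det) · [[d, -b], [-b, a]] = [[0.2372, -0.0259],
 [-0.0259, 0.2372]].

Step 4 — quadratic form (x̄ - mu_0)^T · S^{-1} · (x̄ - mu_0):
  S^{-1} · (x̄ - mu_0) = (0.7821, -0.0074),
  (x̄ - mu_0)^T · [...] = (3.3333)·(0.7821) + (0.3333)·(-0.0074) = 2.6044.

Step 5 — scale by n: T² = 6 · 2.6044 = 15.6264.

T² ≈ 15.6264


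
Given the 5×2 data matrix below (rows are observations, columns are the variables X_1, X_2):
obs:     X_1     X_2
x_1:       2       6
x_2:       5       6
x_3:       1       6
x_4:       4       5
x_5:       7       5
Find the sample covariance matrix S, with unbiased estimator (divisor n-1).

Step 1 — column means:
  mean(X_1) = (2 + 5 + 1 + 4 + 7) / 5 = 19/5 = 3.8
  mean(X_2) = (6 + 6 + 6 + 5 + 5) / 5 = 28/5 = 5.6

Step 2 — sample covariance S[i,j] = (1/(n-1)) · Σ_k (x_{k,i} - mean_i) · (x_{k,j} - mean_j), with n-1 = 4.
  S[X_1,X_1] = ((-1.8)·(-1.8) + (1.2)·(1.2) + (-2.8)·(-2.8) + (0.2)·(0.2) + (3.2)·(3.2)) / 4 = 22.8/4 = 5.7
  S[X_1,X_2] = ((-1.8)·(0.4) + (1.2)·(0.4) + (-2.8)·(0.4) + (0.2)·(-0.6) + (3.2)·(-0.6)) / 4 = -3.4/4 = -0.85
  S[X_2,X_2] = ((0.4)·(0.4) + (0.4)·(0.4) + (0.4)·(0.4) + (-0.6)·(-0.6) + (-0.6)·(-0.6)) / 4 = 1.2/4 = 0.3

S is symmetric (S[j,i] = S[i,j]). Assembling:

S = [[5.7, -0.85],
 [-0.85, 0.3]]


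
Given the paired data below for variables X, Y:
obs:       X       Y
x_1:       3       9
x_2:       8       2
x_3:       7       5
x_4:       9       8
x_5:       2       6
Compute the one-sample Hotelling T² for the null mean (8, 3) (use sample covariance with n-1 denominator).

Step 1 — sample mean vector:
  mean(X) = (3 + 8 + 7 + 9 + 2) / 5 = 29/5 = 5.8
  mean(Y) = (9 + 2 + 5 + 8 + 6) / 5 = 30/5 = 6
  x̄ = (5.8, 6),  deviation x̄ - mu_0 = (5.8, 6) - (8, 3) = (-2.2, 3).

Step 2 — sample covariance matrix, S[i,j] = (1/(n-1)) · Σ_k (x_{k,i} - mean_i) · (x_{k,j} - mean_j), divisor n-1 = 4:
  S[X,X] = ((-2.8)·(-2.8) + (2.2)·(2.2) + (1.2)·(1.2) + (3.2)·(3.2) + (-3.8)·(-3.8)) / 4 = 38.8/4 = 9.7
  S[X,Y] = ((-2.8)·(3) + (2.2)·(-4) + (1.2)·(-1) + (3.2)·(2) + (-3.8)·(0)) / 4 = -12/4 = -3
  S[Y,Y] = ((3)·(3) + (-4)·(-4) + (-1)·(-1) + (2)·(2) + (0)·(0)) / 4 = 30/4 = 7.5
  S = [[9.7, -3],
 [-3, 7.5]].

Step 3 — invert S. det(S) = 9.7·7.5 - (-3)² = 63.75.
  S^{-1} = (1/det) · [[d, -b], [-b, a]] = [[0.1176, 0.0471],
 [0.0471, 0.1522]].

Step 4 — quadratic form (x̄ - mu_0)^T · S^{-1} · (x̄ - mu_0):
  S^{-1} · (x̄ - mu_0) = (-0.1176, 0.3529),
  (x̄ - mu_0)^T · [...] = (-2.2)·(-0.1176) + (3)·(0.3529) = 1.3176.

Step 5 — scale by n: T² = 5 · 1.3176 = 6.5882.

T² ≈ 6.5882


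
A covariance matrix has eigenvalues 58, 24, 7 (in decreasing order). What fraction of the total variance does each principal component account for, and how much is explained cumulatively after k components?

Step 1 — total variance = trace(Sigma) = Σ λ_i = 58 + 24 + 7 = 89.

Step 2 — fraction explained by component i = λ_i / Σ λ:
  PC1: 58/89 = 0.6517
  PC2: 24/89 = 0.2697
  PC3: 7/89 = 0.0787

Step 3 — cumulative fraction after k components = (λ_1 + ... + λ_k) / Σ λ:
  k = 1: 58/89 = 0.6517
  k = 2: (58 + 24)/89 = 82/89 = 0.9213
  k = 3: (58 + 24 + 7)/89 = 89/89 = 1

Summary (fraction, with percent):

explained: PC1 0.6517 (65.17%), PC2 0.2697 (26.97%), PC3 0.0787 (7.87%);  cumulative: 0.6517, 0.9213, 1


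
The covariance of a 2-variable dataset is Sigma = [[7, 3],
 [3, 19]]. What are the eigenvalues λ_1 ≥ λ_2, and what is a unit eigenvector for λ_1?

Step 1 — characteristic polynomial of 2×2 Sigma:
  det(Sigma - λI) = λ² - trace · λ + det = 0.
  trace = 7 + 19 = 26, det = 7·19 - (3)² = 124.
Step 2 — discriminant:
  Δ = trace² - 4·det = 676 - 496 = 180.
Step 3 — eigenvalues:
  λ = (trace ± √Δ)/2 = (26 ± 13.4164)/2,
  λ_1 = 19.7082,  λ_2 = 6.2918.

Step 4 — unit eigenvector for λ_1: solve (Sigma - λ_1 I)v = 0. First row:
  (7 - 19.7082)·v_x + (3)·v_y = 0, i.e. (-12.7082)·v_x + (3)·v_y = 0,
  so v ∝ (b, λ_1 - a) = (3, 12.7082) = u.
  ||u|| = √((3)² + (12.7082)²) = √(170.4984) ≈ 13.0575,
  v_1 = u/||u|| ≈ (0.2298, 0.9732) (||v_1|| = 1).

λ_1 = 19.7082,  λ_2 = 6.2918;  v_1 ≈ (0.2298, 0.9732)


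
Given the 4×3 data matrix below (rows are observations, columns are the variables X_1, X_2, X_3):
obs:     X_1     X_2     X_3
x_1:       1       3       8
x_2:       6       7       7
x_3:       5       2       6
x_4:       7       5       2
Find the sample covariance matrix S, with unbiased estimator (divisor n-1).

Step 1 — column means:
  mean(X_1) = (1 + 6 + 5 + 7) / 4 = 19/4 = 4.75
  mean(X_2) = (3 + 7 + 2 + 5) / 4 = 17/4 = 4.25
  mean(X_3) = (8 + 7 + 6 + 2) / 4 = 23/4 = 5.75

Step 2 — sample covariance S[i,j] = (1/(n-1)) · Σ_k (x_{k,i} - mean_i) · (x_{k,j} - mean_j), with n-1 = 3.
  S[X_1,X_1] = ((-3.75)·(-3.75) + (1.25)·(1.25) + (0.25)·(0.25) + (2.25)·(2.25)) / 3 = 20.75/3 = 6.9167
  S[X_1,X_2] = ((-3.75)·(-1.25) + (1.25)·(2.75) + (0.25)·(-2.25) + (2.25)·(0.75)) / 3 = 9.25/3 = 3.0833
  S[X_1,X_3] = ((-3.75)·(2.25) + (1.25)·(1.25) + (0.25)·(0.25) + (2.25)·(-3.75)) / 3 = -15.25/3 = -5.0833
  S[X_2,X_2] = ((-1.25)·(-1.25) + (2.75)·(2.75) + (-2.25)·(-2.25) + (0.75)·(0.75)) / 3 = 14.75/3 = 4.9167
  S[X_2,X_3] = ((-1.25)·(2.25) + (2.75)·(1.25) + (-2.25)·(0.25) + (0.75)·(-3.75)) / 3 = -2.75/3 = -0.9167
  S[X_3,X_3] = ((2.25)·(2.25) + (1.25)·(1.25) + (0.25)·(0.25) + (-3.75)·(-3.75)) / 3 = 20.75/3 = 6.9167

S is symmetric (S[j,i] = S[i,j]). Assembling:

S = [[6.9167, 3.0833, -5.0833],
 [3.0833, 4.9167, -0.9167],
 [-5.0833, -0.9167, 6.9167]]


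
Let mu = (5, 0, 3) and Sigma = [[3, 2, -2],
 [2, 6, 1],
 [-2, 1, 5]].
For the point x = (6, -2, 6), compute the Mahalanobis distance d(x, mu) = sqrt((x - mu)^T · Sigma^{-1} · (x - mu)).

Step 1 — centre the observation: (x - mu) = (1, -2, 3).

Step 2 — invert Sigma (cofactor / det for 3×3, or solve directly):
  Sigma^{-1} = [[0.8286, -0.3429, 0.4],
 [-0.3429, 0.3143, -0.2],
 [0.4, -0.2, 0.4]].

Step 3 — form the quadratic (x - mu)^T · Sigma^{-1} · (x - mu):
  Sigma^{-1} · (x - mu) = (2.7143, -1.5714, 2).
  (x - mu)^T · [Sigma^{-1} · (x - mu)] = (1)·(2.7143) + (-2)·(-1.5714) + (3)·(2) = 11.8571.

Step 4 — take square root: d = √(11.8571) ≈ 3.4434.

d(x, mu) = √(11.8571) ≈ 3.4434


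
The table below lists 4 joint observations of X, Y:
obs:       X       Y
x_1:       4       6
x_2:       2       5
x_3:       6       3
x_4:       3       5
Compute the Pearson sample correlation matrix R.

Step 1 — column means:
  mean(X) = (4 + 2 + 6 + 3) / 4 = 15/4 = 3.75
  mean(Y) = (6 + 5 + 3 + 5) / 4 = 19/4 = 4.75

Step 2 — sample variances and covariances s[i,j] = (1/(n-1)) · Σ_k (x_{k,i} - mean_i) · (x_{k,j} - mean_j), with n-1 = 3:
  s[X,X] = ((0.25)·(0.25) + (-1.75)·(-1.75) + (2.25)·(2.25) + (-0.75)·(-0.75)) / 3 = 8.75/3 = 2.9167
  s[X,Y] = ((0.25)·(1.25) + (-1.75)·(0.25) + (2.25)·(-1.75) + (-0.75)·(0.25)) / 3 = -4.25/3 = -1.4167
  s[Y,Y] = ((1.25)·(1.25) + (0.25)·(0.25) + (-1.75)·(-1.75) + (0.25)·(0.25)) / 3 = 4.75/3 = 1.5833
  Sample standard deviations s_i = √(s[i,i]):
  s(X) = √(2.9167) = 1.7078
  s(Y) = √(1.5833) = 1.2583

Step 3 — r_{ij} = s_{ij} / (s_i · s_j):
  r[X,X] = 1 (diagonal).
  r[X,Y] = -1.4167 / (1.7078 · 1.2583) = -1.4167 / 2.149 = -0.6592
  r[Y,Y] = 1 (diagonal).

R is symmetric with unit diagonal. Assembling:

R = [[1, -0.6592],
 [-0.6592, 1]]


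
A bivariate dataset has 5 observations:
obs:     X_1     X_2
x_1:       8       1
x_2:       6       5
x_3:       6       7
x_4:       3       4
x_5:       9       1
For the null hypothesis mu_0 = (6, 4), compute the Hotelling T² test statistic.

Step 1 — sample mean vector:
  mean(X_1) = (8 + 6 + 6 + 3 + 9) / 5 = 32/5 = 6.4
  mean(X_2) = (1 + 5 + 7 + 4 + 1) / 5 = 18/5 = 3.6
  x̄ = (6.4, 3.6),  deviation x̄ - mu_0 = (6.4, 3.6) - (6, 4) = (0.4, -0.4).

Step 2 — sample covariance matrix, S[i,j] = (1/(n-1)) · Σ_k (x_{k,i} - mean_i) · (x_{k,j} - mean_j), divisor n-1 = 4:
  S[X_1,X_1] = ((1.6)·(1.6) + (-0.4)·(-0.4) + (-0.4)·(-0.4) + (-3.4)·(-3.4) + (2.6)·(2.6)) / 4 = 21.2/4 = 5.3
  S[X_1,X_2] = ((1.6)·(-2.6) + (-0.4)·(1.4) + (-0.4)·(3.4) + (-3.4)·(0.4) + (2.6)·(-2.6)) / 4 = -14.2/4 = -3.55
  S[X_2,X_2] = ((-2.6)·(-2.6) + (1.4)·(1.4) + (3.4)·(3.4) + (0.4)·(0.4) + (-2.6)·(-2.6)) / 4 = 27.2/4 = 6.8
  S = [[5.3, -3.55],
 [-3.55, 6.8]].

Step 3 — invert S. det(S) = 5.3·6.8 - (-3.55)² = 23.4375.
  S^{-1} = (1/det) · [[d, -b], [-b, a]] = [[0.2901, 0.1515],
 [0.1515, 0.2261]].

Step 4 — quadratic form (x̄ - mu_0)^T · S^{-1} · (x̄ - mu_0):
  S^{-1} · (x̄ - mu_0) = (0.0555, -0.0299),
  (x̄ - mu_0)^T · [...] = (0.4)·(0.0555) + (-0.4)·(-0.0299) = 0.0341.

Step 5 — scale by n: T² = 5 · 0.0341 = 0.1707.

T² ≈ 0.1707


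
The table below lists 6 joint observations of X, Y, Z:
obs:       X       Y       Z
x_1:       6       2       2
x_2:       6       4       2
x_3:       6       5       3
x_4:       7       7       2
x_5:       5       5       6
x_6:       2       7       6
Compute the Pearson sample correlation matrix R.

Step 1 — column means:
  mean(X) = (6 + 6 + 6 + 7 + 5 + 2) / 6 = 32/6 = 5.3333
  mean(Y) = (2 + 4 + 5 + 7 + 5 + 7) / 6 = 30/6 = 5
  mean(Z) = (2 + 2 + 3 + 2 + 6 + 6) / 6 = 21/6 = 3.5

Step 2 — sample variances and covariances s[i,j] = (1/(n-1)) · Σ_k (x_{k,i} - mean_i) · (x_{k,j} - mean_j), with n-1 = 5:
  s[X,X] = ((0.6667)·(0.6667) + (0.6667)·(0.6667) + (0.6667)·(0.6667) + (1.6667)·(1.6667) + (-0.3333)·(-0.3333) + (-3.3333)·(-3.3333)) / 5 = 15.3333/5 = 3.0667
  s[X,Y] = ((0.6667)·(-3) + (0.6667)·(-1) + (0.6667)·(0) + (1.6667)·(2) + (-0.3333)·(0) + (-3.3333)·(2)) / 5 = -6/5 = -1.2
  s[X,Z] = ((0.6667)·(-1.5) + (0.6667)·(-1.5) + (0.6667)·(-0.5) + (1.6667)·(-1.5) + (-0.3333)·(2.5) + (-3.3333)·(2.5)) / 5 = -14/5 = -2.8
  s[Y,Y] = ((-3)·(-3) + (-1)·(-1) + (0)·(0) + (2)·(2) + (0)·(0) + (2)·(2)) / 5 = 18/5 = 3.6
  s[Y,Z] = ((-3)·(-1.5) + (-1)·(-1.5) + (0)·(-0.5) + (2)·(-1.5) + (0)·(2.5) + (2)·(2.5)) / 5 = 8/5 = 1.6
  s[Z,Z] = ((-1.5)·(-1.5) + (-1.5)·(-1.5) + (-0.5)·(-0.5) + (-1.5)·(-1.5) + (2.5)·(2.5) + (2.5)·(2.5)) / 5 = 19.5/5 = 3.9
  Sample standard deviations s_i = √(s[i,i]):
  s(X) = √(3.0667) = 1.7512
  s(Y) = √(3.6) = 1.8974
  s(Z) = √(3.9) = 1.9748

Step 3 — r_{ij} = s_{ij} / (s_i · s_j):
  r[X,X] = 1 (diagonal).
  r[X,Y] = -1.2 / (1.7512 · 1.8974) = -1.2 / 3.3226 = -0.3612
  r[X,Z] = -2.8 / (1.7512 · 1.9748) = -2.8 / 3.4583 = -0.8096
  r[Y,Y] = 1 (diagonal).
  r[Y,Z] = 1.6 / (1.8974 · 1.9748) = 1.6 / 3.747 = 0.427
  r[Z,Z] = 1 (diagonal).

R is symmetric with unit diagonal. Assembling:

R = [[1, -0.3612, -0.8096],
 [-0.3612, 1, 0.427],
 [-0.8096, 0.427, 1]]
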